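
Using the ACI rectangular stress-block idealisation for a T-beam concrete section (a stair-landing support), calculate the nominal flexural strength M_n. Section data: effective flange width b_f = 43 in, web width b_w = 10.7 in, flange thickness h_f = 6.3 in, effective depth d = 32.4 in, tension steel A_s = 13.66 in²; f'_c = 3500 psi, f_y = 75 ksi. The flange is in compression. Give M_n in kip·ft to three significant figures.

Tension: T = A_s f_y = 13.66 × 75 = 1024.5 kips.
Try a within the flange: a = T/(0.85 f'_c b_f) = 1024.5/(0.85 × 3.5 × 43) = 8.009 in.
a = 8.009 > h_f = 6.3 in: the block extends into the web. Split into flange-overhang and web parts.
C_f = 0.85 f'_c (b_f − b_w) h_f = 0.85 × 3.5 × (43 − 10.7) × 6.3 = 605.4 kips.
Remaining web compression depth: a_w = (T − C_f)/(0.85 f'_c b_w) = (1024.5 − 605.4)/(0.85 × 3.5 × 10.7) = 13.166 in.
M_n = C_f(d − h_f/2) + (T − C_f)(d − a_w/2) = 605.4 × (32.4 − 3.15) + 419.1 × (32.4 − 6.583) = 17708.0 + 10819.9 = 28527.9 kip·in.
M_n = 28527.9/12 = 2377.33 kip·ft.

M_n ≈ 2380 kip·ft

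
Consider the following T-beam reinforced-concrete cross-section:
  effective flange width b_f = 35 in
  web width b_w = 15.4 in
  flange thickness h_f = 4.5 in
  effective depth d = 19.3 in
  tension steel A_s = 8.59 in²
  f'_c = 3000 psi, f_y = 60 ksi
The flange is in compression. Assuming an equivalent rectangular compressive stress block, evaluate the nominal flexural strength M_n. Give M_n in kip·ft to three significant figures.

M_n ≈ 697 kip·ft

Tension: T = A_s f_y = 8.59 × 60 = 515.4 kips.
Try a within the flange: a = T/(0.85 f'_c b_f) = 515.4/(0.85 × 3 × 35) = 5.775 in.
a = 5.775 > h_f = 4.5 in: the block extends into the web. Split into flange-overhang and web parts.
C_f = 0.85 f'_c (b_f − b_w) h_f = 0.85 × 3 × (35 − 15.4) × 4.5 = 224.9 kips.
Remaining web compression depth: a_w = (T − C_f)/(0.85 f'_c b_w) = (515.4 − 224.9)/(0.85 × 3 × 15.4) = 7.398 in.
M_n = C_f(d − h_f/2) + (T − C_f)(d − a_w/2) = 224.9 × (19.3 − 2.25) + 290.5 × (19.3 − 3.699) = 3834.5 + 4532.1 = 8366.6 kip·in.
M_n = 8366.6/12 = 697.22 kip·ft.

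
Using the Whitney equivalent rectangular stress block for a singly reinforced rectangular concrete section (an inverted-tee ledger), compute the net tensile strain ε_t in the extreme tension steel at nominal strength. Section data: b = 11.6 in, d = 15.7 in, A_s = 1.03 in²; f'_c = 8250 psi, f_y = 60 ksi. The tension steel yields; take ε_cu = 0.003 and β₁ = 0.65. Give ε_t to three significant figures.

a = A_s f_y/(0.85 f'_c b) = 0.760 in.
β₁ = 0.65, so c = a/β₁ = 0.760/0.65 = 1.169 in.
From the linear strain diagram with ε_cu = 0.003: ε_t = 0.003 (d − c)/c = 0.003 × (15.7 − 1.169)/1.169 = 0.0373.
Since ε_t ≥ 0.005, the section is tension-controlled.

ε_t ≈ 0.0373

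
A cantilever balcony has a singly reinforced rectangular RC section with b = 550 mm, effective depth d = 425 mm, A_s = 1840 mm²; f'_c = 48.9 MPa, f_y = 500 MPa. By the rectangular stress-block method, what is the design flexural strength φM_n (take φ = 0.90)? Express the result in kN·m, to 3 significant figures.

T = A_s f_y = 1840 × 500 = 920000 N = 920 kN.
From C = T: a = T/(0.85 f'_c b) = 920000/(0.85 × 48.9 × 550) = 40.24 mm.
M_n = T(d − a/2) = 920 kN × (425 − 20.12) mm = 372.49 kN·m.
φM_n = 0.90 × 372.49 = 335.24 kN·m.

φM_n ≈ 335 kN·m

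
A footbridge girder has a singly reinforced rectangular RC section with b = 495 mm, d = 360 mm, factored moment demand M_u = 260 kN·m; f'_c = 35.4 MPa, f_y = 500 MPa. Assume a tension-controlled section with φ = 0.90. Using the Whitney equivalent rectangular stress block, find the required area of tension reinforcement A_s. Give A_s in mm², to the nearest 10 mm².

M_n = M_u/φ = 260/0.90 = 288.889 kN·m.
With M_n = 0.85 f'_c a b (d − a/2), solve the quadratic for a:
a = d − √(d² − 2M_n/(0.85 f'_c b)) = 360 − √(360² − 2 × 288.889×10⁶/(0.85 × 35.4 × 495)) = 58.66 mm.
A_s = 0.85 f'_c a b / f_y = 0.85 × 35.4 × 58.66 × 495 / 500 = 1747.4 mm².

A_s ≈ 1750 mm²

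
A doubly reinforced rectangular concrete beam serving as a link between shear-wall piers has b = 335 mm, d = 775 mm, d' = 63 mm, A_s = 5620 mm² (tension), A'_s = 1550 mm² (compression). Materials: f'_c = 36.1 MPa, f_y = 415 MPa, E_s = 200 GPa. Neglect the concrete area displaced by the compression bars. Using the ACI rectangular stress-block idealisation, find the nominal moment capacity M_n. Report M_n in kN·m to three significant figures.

Assume both tension and compression steel yield.
Net tension couple steel: A_s − A'_s = 4070 mm².
a = (A_s − A'_s) f_y / (0.85 f'_c b) = 1689050/(0.85 × 36.1 × 335) = 164.31 mm.
c = a/β₁ = 164.31/0.792 = 207.46 mm; ε'_s = 0.003(c − d')/c = 0.0021 ≥ f_y/E_s = 0.0021, so compression steel does yield.
M_n = (A_s − A'_s) f_y (d − a/2) + A'_s f_y (d − d') = [1689050 × (775 − 82.155) + 643250 × (775 − 63)] × 10⁻⁶ = 1170.25 + 457.99 = 1628.24 kN·m.

M_n ≈ 1630 kN·m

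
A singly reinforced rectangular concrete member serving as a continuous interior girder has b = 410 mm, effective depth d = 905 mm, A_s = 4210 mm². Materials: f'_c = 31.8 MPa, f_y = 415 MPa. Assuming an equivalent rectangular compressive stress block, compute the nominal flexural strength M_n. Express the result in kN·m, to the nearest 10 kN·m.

T = A_s f_y = 4210 × 415 = 1747150 N = 1747.15 kN.
From C = T: a = T/(0.85 f'_c b) = 1747150/(0.85 × 31.8 × 410) = 157.65 mm.
M_n = T(d − a/2) = 1747.15 kN × (905 − 78.825) mm = 1443.45 kN·m.

M_n ≈ 1440 kN·m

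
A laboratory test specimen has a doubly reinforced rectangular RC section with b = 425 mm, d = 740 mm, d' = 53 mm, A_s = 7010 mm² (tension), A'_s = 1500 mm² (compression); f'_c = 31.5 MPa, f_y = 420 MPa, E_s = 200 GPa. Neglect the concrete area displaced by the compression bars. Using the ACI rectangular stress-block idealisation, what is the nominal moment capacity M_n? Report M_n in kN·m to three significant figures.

Assume both tension and compression steel yield.
Net tension couple steel: A_s − A'_s = 5510 mm².
a = (A_s − A'_s) f_y / (0.85 f'_c b) = 2314200/(0.85 × 31.5 × 425) = 203.37 mm.
c = a/β₁ = 203.37/0.825 = 246.51 mm; ε'_s = 0.003(c − d')/c = 0.0024 ≥ f_y/E_s = 0.0021, so compression steel does yield.
M_n = (A_s − A'_s) f_y (d − a/2) + A'_s f_y (d − d') = [2314200 × (740 − 101.685) + 630000 × (740 − 53)] × 10⁻⁶ = 1477.19 + 432.81 = 1910.00 kN·m.

M_n ≈ 1910 kN·m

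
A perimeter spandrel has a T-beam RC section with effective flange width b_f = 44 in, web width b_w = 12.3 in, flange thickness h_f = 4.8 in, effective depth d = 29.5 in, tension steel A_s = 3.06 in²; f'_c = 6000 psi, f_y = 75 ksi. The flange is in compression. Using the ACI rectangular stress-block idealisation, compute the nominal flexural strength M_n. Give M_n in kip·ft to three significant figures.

M_n ≈ 554 kip·ft

Tension: T = A_s f_y = 3.06 × 75 = 229.5 kips.
Try a within the flange: a = T/(0.85 f'_c b_f) = 229.5/(0.85 × 6 × 44) = 1.023 in.
Since a = 1.023 ≤ h_f = 4.8 in, the stress block lies entirely in the flange; analyse as a rectangular beam of width b_f.
M_n = T(d − a/2) = 229.5 × (29.5 − 0.5115) = 6652.9 kip·in.
M_n = 6652.9/12 = 554.41 kip·ft.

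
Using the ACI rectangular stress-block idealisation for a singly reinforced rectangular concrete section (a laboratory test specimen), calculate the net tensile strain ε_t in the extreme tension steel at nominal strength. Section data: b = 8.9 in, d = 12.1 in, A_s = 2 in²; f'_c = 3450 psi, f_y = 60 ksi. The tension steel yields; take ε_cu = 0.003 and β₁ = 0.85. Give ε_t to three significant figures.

ε_t ≈ 0.00371

a = A_s f_y/(0.85 f'_c b) = 4.598 in.
β₁ = 0.85, so c = a/β₁ = 4.598/0.85 = 5.409 in.
From the linear strain diagram with ε_cu = 0.003: ε_t = 0.003 (d − c)/c = 0.003 × (12.1 − 5.409)/5.409 = 0.00371.
ε_t < 0.004 — the section is over-reinforced for flexure under ACI limits.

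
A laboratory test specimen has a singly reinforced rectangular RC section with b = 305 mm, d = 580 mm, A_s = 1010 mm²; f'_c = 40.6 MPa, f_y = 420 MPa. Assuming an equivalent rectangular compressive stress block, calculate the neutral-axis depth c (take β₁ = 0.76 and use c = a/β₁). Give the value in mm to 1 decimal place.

T = A_s f_y = 1010 × 420 = 424200 N = 424.2 kN.
Setting C = 0.85 f'_c a b equal to T: a = 424200/(0.85 × 40.6 × 305) = 40.302 mm.
With β₁ = 0.76, c = a/β₁ = 40.302/0.76 = 53.0 mm.

c ≈ 53.0 mm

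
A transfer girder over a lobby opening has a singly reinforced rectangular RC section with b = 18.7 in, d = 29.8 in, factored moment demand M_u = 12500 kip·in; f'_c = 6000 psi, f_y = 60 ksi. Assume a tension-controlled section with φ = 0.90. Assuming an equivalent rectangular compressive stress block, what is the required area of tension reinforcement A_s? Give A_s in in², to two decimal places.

M_n = M_u/φ = 12500/0.90 = 13888.9 kip·in.
From M_n = 0.85 f'_c a b (d − a/2):
a = d − √(d² − 2M_n/(0.85 f'_c b)) = 29.8 − √(29.8² − 2 × 13888.9/(0.85 × 6 × 18.7)) = 5.371 in.
A_s = 0.85 f'_c a b / f_y = 0.85 × 6 × 5.371 × 18.7 / 60 = 8.537 in².

A_s ≈ 8.54 in²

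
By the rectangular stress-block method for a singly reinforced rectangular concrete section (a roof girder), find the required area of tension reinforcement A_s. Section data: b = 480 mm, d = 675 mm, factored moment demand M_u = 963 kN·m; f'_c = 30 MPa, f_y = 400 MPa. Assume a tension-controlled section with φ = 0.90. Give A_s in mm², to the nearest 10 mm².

A_s ≈ 4440 mm²

M_n = M_u/φ = 963/0.90 = 1070 kN·m.
With M_n = 0.85 f'_c a b (d − a/2), solve the quadratic for a:
a = d − √(d² − 2M_n/(0.85 f'_c b)) = 675 − √(675² − 2 × 1070×10⁶/(0.85 × 30 × 480)) = 145.11 mm.
A_s = 0.85 f'_c a b / f_y = 0.85 × 30 × 145.11 × 480 / 400 = 4440.4 mm².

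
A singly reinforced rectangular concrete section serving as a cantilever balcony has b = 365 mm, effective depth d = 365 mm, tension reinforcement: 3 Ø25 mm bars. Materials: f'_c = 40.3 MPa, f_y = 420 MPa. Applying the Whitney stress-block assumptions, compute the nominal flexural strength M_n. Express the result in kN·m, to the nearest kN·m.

A_s = 3 × 491 = 1473 mm².
T = A_s f_y = 1473 × 420 = 618660 N = 618.66 kN.
From C = T: a = T/(0.85 f'_c b) = 618660/(0.85 × 40.3 × 365) = 49.48 mm.
M_n = T(d − a/2) = 618.66 kN × (365 − 24.74) mm = 210.51 kN·m.

M_n ≈ 211 kN·m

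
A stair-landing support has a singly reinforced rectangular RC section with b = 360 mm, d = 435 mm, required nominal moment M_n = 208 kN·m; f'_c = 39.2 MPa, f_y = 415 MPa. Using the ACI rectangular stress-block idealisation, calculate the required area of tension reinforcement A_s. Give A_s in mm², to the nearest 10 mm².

A_s ≈ 1210 mm²

With M_n = 0.85 f'_c a b (d − a/2), solve the quadratic for a:
a = d − √(d² − 2M_n/(0.85 f'_c b)) = 435 − √(435² − 2 × 208×10⁶/(0.85 × 39.2 × 360)) = 41.88 mm.
A_s = 0.85 f'_c a b / f_y = 0.85 × 39.2 × 41.88 × 360 / 415 = 1210.5 mm².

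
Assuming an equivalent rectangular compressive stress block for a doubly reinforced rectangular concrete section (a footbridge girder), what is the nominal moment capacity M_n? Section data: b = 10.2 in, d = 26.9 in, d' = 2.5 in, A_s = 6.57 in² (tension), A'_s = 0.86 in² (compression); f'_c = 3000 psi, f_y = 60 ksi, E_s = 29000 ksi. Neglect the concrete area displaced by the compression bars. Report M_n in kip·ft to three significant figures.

M_n ≈ 685 kip·ft

Assume both steels yield.
a = (A_s − A'_s) f_y/(0.85 f'_c b) = (6.57 − 0.86) × 60/(0.85 × 3 × 10.2) = 13.172 in.
c = a/β₁ = 13.172/0.85 = 15.496 in; ε'_s = 0.003(c − d')/c = 0.0025 ≥ ε_y = 0.0021, so the compression steel yields.
M_n = (A_s − A'_s) f_y (d − a/2) + A'_s f_y (d − d') = 342.6 × (26.9 − 6.586) + 51.6 × (26.9 − 2.5) = 6959.6 + 1259.0 = 8218.6 kip·in = 8218.6/12 = 684.88 kip·ft.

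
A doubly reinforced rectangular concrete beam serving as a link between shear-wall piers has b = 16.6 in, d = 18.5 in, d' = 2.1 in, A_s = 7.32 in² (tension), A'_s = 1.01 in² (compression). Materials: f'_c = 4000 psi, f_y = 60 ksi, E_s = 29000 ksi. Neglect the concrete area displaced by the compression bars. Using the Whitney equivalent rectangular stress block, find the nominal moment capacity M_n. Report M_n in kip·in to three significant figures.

M_n ≈ 6730 kip·in

Assume both steels yield.
a = (A_s − A'_s) f_y/(0.85 f'_c b) = (7.32 − 1.01) × 60/(0.85 × 4 × 16.6) = 6.708 in.
c = a/β₁ = 6.708/0.85 = 7.892 in; ε'_s = 0.003(c − d')/c = 0.0022 ≥ ε_y = 0.0021, so the compression steel yields.
M_n = (A_s − A'_s) f_y (d − a/2) + A'_s f_y (d − d') = 378.6 × (18.5 − 3.354) + 60.6 × (18.5 − 2.1) = 5734.3 + 993.8 = 6728.1 kip·in.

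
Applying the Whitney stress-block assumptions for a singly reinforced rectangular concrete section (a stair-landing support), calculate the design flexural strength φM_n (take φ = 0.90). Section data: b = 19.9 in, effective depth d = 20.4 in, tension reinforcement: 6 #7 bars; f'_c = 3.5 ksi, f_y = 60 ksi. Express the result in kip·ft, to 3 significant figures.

φM_n ≈ 301 kip·ft

A_s = 6 × 0.6 = 3.6 in².
T = A_s f_y = 3.6 × 60 = 216 kips.
a = T/(0.85 f'_c b) = 216/(0.85 × 3.5 × 19.9) = 3.648 in.
M_n = T(d − a/2) = 216 × (20.4 − 1.824) = 4012.4 kip·in = 4012.4/12 = 334.37 kip·ft.
φM_n = 0.90 × 334.37 = 300.93 kip·ft.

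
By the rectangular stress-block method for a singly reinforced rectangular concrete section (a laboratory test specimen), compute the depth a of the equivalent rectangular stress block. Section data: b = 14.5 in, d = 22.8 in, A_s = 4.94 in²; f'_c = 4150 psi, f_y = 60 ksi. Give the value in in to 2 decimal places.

T = A_s f_y = 4.94 × 60 = 296.4 kips.
a = T/(0.85 f'_c b) = 296.4/(0.85 × 4.15 × 14.5) = 5.79 in.

a ≈ 5.79 in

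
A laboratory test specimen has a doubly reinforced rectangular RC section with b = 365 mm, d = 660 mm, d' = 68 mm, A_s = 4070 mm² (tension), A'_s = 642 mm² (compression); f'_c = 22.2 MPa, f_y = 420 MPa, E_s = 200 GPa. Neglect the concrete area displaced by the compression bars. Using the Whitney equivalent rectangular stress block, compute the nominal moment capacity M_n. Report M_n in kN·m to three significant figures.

M_n ≈ 959 kN·m

Assume both tension and compression steel yield.
Net tension couple steel: A_s − A'_s = 3428 mm².
a = (A_s − A'_s) f_y / (0.85 f'_c b) = 1439760/(0.85 × 22.2 × 365) = 209.04 mm.
c = a/β₁ = 209.04/0.85 = 245.93 mm; ε'_s = 0.003(c − d')/c = 0.0022 ≥ f_y/E_s = 0.0021, so compression steel does yield.
M_n = (A_s − A'_s) f_y (d − a/2) + A'_s f_y (d − d') = [1439760 × (660 − 104.52) + 269640 × (660 − 68)] × 10⁻⁶ = 799.76 + 159.63 = 959.39 kN·m.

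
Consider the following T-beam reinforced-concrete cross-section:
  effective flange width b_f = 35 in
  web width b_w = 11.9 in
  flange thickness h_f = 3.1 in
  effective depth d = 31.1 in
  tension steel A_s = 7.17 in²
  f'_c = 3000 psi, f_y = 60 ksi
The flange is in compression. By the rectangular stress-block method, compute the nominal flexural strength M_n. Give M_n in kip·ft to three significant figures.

Tension: T = A_s f_y = 7.17 × 60 = 430.2 kips.
Try a within the flange: a = T/(0.85 f'_c b_f) = 430.2/(0.85 × 3 × 35) = 4.820 in.
a = 4.820 > h_f = 3.1 in: the block extends into the web. Split into flange-overhang and web parts.
C_f = 0.85 f'_c (b_f − b_w) h_f = 0.85 × 3 × (35 − 11.9) × 3.1 = 182.6 kips.
Remaining web compression depth: a_w = (T − C_f)/(0.85 f'_c b_w) = (430.2 − 182.6)/(0.85 × 3 × 11.9) = 8.159 in.
M_n = C_f(d − h_f/2) + (T − C_f)(d − a_w/2) = 182.6 × (31.1 − 1.55) + 247.6 × (31.1 − 4.0795) = 5395.8 + 6690.3 = 12086.1 kip·in.
M_n = 12086.1/12 = 1007.18 kip·ft.

M_n ≈ 1010 kip·ft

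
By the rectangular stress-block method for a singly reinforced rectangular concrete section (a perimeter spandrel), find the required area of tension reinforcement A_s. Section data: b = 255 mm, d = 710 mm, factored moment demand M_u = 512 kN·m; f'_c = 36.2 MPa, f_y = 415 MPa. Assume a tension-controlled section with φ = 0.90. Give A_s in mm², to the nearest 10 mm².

M_n = M_u/φ = 512/0.90 = 568.889 kN·m.
With M_n = 0.85 f'_c a b (d − a/2), solve the quadratic for a:
a = d − √(d² − 2M_n/(0.85 f'_c b)) = 710 − √(710² − 2 × 568.889×10⁶/(0.85 × 36.2 × 255)) = 110.76 mm.
A_s = 0.85 f'_c a b / f_y = 0.85 × 36.2 × 110.76 × 255 / 415 = 2094.1 mm².

A_s ≈ 2090 mm²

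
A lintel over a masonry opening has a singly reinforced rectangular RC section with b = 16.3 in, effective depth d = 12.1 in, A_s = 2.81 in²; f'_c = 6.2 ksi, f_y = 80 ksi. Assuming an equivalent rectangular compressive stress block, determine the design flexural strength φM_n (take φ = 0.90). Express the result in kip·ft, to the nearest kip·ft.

T = A_s f_y = 2.81 × 80 = 224.8 kips.
a = T/(0.85 f'_c b) = 224.8/(0.85 × 6.2 × 16.3) = 2.617 in.
M_n = T(d − a/2) = 224.8 × (12.1 − 1.3085) = 2425.9 kip·in = 2425.9/12 = 202.16 kip·ft.
φM_n = 0.90 × 202.16 = 181.94 kip·ft.

φM_n ≈ 182 kip·ft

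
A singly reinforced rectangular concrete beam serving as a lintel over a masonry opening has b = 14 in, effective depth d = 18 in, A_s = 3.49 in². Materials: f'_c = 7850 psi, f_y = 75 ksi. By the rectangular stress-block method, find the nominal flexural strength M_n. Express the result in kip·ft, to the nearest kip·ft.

M_n ≈ 362 kip·ft

T = A_s f_y = 3.49 × 75 = 261.75 kips.
a = T/(0.85 f'_c b) = 261.75/(0.85 × 7.85 × 14) = 2.802 in.
M_n = T(d − a/2) = 261.75 × (18 − 1.401) = 4344.8 kip·in = 4344.8/12 = 362.07 kip·ft.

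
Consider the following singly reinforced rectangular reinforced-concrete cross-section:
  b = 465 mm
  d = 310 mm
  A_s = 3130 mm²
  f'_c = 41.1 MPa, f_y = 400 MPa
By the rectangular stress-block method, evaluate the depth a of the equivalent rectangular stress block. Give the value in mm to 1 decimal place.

T = A_s f_y = 3130 × 400 = 1252000 N = 1252 kN.
Setting C = 0.85 f'_c a b equal to T: a = 1252000/(0.85 × 41.1 × 465) = 77.1 mm.

a ≈ 77.1 mm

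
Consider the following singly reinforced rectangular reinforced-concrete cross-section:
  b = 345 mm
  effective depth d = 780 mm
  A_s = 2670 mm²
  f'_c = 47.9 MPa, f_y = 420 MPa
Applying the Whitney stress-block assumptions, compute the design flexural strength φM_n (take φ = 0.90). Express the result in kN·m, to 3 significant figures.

φM_n ≈ 747 kN·m

T = A_s f_y = 2670 × 420 = 1121400 N = 1121.4 kN.
From C = T: a = T/(0.85 f'_c b) = 1121400/(0.85 × 47.9 × 345) = 79.83 mm.
M_n = T(d − a/2) = 1121.4 kN × (780 − 39.915) mm = 829.93 kN·m.
φM_n = 0.90 × 829.93 = 746.94 kN·m.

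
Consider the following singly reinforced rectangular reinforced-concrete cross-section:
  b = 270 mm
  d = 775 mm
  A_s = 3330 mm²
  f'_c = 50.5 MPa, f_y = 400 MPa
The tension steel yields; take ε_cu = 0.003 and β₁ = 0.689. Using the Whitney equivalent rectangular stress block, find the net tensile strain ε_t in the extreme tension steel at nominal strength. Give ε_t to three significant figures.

a = A_s f_y/(0.85 f'_c b) = 114.93 mm.
β₁ = 0.689, so c = a/β₁ = 114.93/0.689 = 166.81 mm.
From the linear strain diagram with ε_cu = 0.003: ε_t = 0.003 (d − c)/c = 0.003 × (775 − 166.81)/166.81 = 0.0109.
Since ε_t ≥ 0.005, the section is tension-controlled.

ε_t ≈ 0.0109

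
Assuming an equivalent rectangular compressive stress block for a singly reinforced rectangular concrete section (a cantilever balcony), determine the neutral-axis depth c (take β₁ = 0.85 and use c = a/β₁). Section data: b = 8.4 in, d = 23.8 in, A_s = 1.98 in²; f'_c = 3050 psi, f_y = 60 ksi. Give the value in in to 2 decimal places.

c ≈ 6.42 in

T = A_s f_y = 1.98 × 60 = 118.8 kips.
a = T/(0.85 f'_c b) = 118.8/(0.85 × 3.05 × 8.4) = 5.4553 in.
With β₁ = 0.85, c = a/β₁ = 5.4553/0.85 = 6.42 in.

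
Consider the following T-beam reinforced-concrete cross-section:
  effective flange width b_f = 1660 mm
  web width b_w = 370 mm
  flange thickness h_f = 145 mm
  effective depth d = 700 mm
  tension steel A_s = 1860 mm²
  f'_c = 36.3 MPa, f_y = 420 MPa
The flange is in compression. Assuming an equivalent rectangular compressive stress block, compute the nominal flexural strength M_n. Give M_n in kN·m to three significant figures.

Tension: T = A_s f_y = 1860 × 420 = 781200 N.
Try a within the flange: a = T/(0.85 f'_c b_f) = 781200/(0.85 × 36.3 × 1660) = 15.25 mm.
Since a = 15.25 ≤ h_f = 145 mm, the stress block lies entirely in the flange; analyse as a rectangular beam of width b_f.
M_n = T(d − a/2) = 781200 × (700 − 7.625) = 540.88 × 10⁶ N·mm.
M_n = 540.88 kN·m.

M_n ≈ 541 kN·m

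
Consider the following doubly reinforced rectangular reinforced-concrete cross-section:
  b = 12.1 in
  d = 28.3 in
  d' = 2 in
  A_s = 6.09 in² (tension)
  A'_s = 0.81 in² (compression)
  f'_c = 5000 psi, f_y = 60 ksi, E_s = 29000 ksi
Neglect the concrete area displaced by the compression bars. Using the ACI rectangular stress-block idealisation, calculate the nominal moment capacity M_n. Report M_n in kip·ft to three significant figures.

M_n ≈ 772 kip·ft

Assume both steels yield.
a = (A_s − A'_s) f_y/(0.85 f'_c b) = (6.09 − 0.81) × 60/(0.85 × 5 × 12.1) = 6.160 in.
c = a/β₁ = 6.160/0.8 = 7.700 in; ε'_s = 0.003(c − d')/c = 0.0022 ≥ ε_y = 0.0021, so the compression steel yields.
M_n = (A_s − A'_s) f_y (d − a/2) + A'_s f_y (d − d') = 316.8 × (28.3 − 3.08) + 48.6 × (28.3 − 2) = 7989.7 + 1278.2 = 9267.9 kip·in = 9267.9/12 = 772.33 kip·ft.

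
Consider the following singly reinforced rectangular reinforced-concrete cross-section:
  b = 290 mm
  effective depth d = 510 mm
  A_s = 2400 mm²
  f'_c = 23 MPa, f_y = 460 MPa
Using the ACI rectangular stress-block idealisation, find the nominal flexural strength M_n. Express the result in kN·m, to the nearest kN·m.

T = A_s f_y = 2400 × 460 = 1104000 N = 1104 kN.
From C = T: a = T/(0.85 f'_c b) = 1104000/(0.85 × 23 × 290) = 194.73 mm.
M_n = T(d − a/2) = 1104 kN × (510 − 97.365) mm = 455.55 kN·m.

M_n ≈ 456 kN·m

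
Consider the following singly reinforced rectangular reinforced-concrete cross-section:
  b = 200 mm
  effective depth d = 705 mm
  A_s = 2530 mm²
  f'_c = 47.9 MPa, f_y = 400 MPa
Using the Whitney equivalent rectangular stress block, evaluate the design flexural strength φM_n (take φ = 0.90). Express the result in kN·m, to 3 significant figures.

φM_n ≈ 586 kN·m

T = A_s f_y = 2530 × 400 = 1012000 N = 1012 kN.
From C = T: a = T/(0.85 f'_c b) = 1012000/(0.85 × 47.9 × 200) = 124.28 mm.
M_n = T(d − a/2) = 1012 kN × (705 − 62.14) mm = 650.57 kN·m.
φM_n = 0.90 × 650.57 = 585.51 kN·m.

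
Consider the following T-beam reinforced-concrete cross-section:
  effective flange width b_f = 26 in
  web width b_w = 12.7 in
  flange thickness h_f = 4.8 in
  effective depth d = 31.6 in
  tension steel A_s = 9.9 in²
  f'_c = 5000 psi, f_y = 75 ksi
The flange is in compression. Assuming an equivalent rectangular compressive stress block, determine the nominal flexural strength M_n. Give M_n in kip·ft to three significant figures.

M_n ≈ 1730 kip·ft

Tension: T = A_s f_y = 9.9 × 75 = 742.5 kips.
Try a within the flange: a = T/(0.85 f'_c b_f) = 742.5/(0.85 × 5 × 26) = 6.719 in.
a = 6.719 > h_f = 4.8 in: the block extends into the web. Split into flange-overhang and web parts.
C_f = 0.85 f'_c (b_f − b_w) h_f = 0.85 × 5 × (26 − 12.7) × 4.8 = 271.3 kips.
Remaining web compression depth: a_w = (T − C_f)/(0.85 f'_c b_w) = (742.5 − 271.3)/(0.85 × 5 × 12.7) = 8.730 in.
M_n = C_f(d − h_f/2) + (T − C_f)(d − a_w/2) = 271.3 × (31.6 − 2.4) + 471.2 × (31.6 − 4.365) = 7922.0 + 12833.1 = 20755.1 kip·in.
M_n = 20755.1/12 = 1729.59 kip·ft.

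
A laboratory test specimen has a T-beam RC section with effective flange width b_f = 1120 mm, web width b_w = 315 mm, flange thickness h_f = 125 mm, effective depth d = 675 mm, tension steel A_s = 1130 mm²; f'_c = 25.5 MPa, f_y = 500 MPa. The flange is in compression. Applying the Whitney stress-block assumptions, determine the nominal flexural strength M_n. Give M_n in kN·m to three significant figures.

Tension: T = A_s f_y = 1130 × 500 = 565000 N.
Try a within the flange: a = T/(0.85 f'_c b_f) = 565000/(0.85 × 25.5 × 1120) = 23.27 mm.
Since a = 23.27 ≤ h_f = 125 mm, the stress block lies entirely in the flange; analyse as a rectangular beam of width b_f.
M_n = T(d − a/2) = 565000 × (675 − 11.635) = 374.80 × 10⁶ N·mm.
M_n = 374.80 kN·m.

M_n ≈ 375 kN·m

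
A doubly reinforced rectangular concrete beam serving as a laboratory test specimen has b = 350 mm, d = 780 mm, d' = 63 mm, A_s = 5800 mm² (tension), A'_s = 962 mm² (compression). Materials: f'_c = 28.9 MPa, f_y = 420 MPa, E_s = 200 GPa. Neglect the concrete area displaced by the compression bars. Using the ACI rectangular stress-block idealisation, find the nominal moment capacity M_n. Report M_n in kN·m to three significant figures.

M_n ≈ 1630 kN·m

Assume both tension and compression steel yield.
Net tension couple steel: A_s − A'_s = 4838 mm².
a = (A_s − A'_s) f_y / (0.85 f'_c b) = 2031960/(0.85 × 28.9 × 350) = 236.34 mm.
c = a/β₁ = 236.34/0.844 = 280.02 mm; ε'_s = 0.003(c − d')/c = 0.0023 ≥ f_y/E_s = 0.0021, so compression steel does yield.
M_n = (A_s − A'_s) f_y (d − a/2) + A'_s f_y (d − d') = [2031960 × (780 − 118.17) + 404040 × (780 − 63)] × 10⁻⁶ = 1344.81 + 289.70 = 1634.51 kN·m.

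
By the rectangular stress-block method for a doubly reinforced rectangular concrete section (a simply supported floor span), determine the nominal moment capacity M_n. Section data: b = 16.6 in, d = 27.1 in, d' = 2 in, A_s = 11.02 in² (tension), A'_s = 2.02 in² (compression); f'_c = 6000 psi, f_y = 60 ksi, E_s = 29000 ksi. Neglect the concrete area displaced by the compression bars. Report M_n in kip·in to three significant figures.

M_n ≈ 16000 kip·in

Assume both steels yield.
a = (A_s − A'_s) f_y/(0.85 f'_c b) = (11.02 − 2.02) × 60/(0.85 × 6 × 16.6) = 6.378 in.
c = a/β₁ = 6.378/0.75 = 8.504 in; ε'_s = 0.003(c − d')/c = 0.0023 ≥ ε_y = 0.0021, so the compression steel yields.
M_n = (A_s − A'_s) f_y (d − a/2) + A'_s f_y (d − d') = 540 × (27.1 − 3.189) + 121.2 × (27.1 − 2) = 12911.9 + 3042.1 = 15954.0 kip·in.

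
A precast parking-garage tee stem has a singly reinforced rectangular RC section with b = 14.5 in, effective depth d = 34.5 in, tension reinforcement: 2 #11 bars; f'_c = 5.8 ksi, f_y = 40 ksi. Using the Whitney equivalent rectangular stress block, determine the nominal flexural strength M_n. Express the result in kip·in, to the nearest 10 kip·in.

A_s = 2 × 1.56 = 3.12 in².
T = A_s f_y = 3.12 × 40 = 124.8 kips.
a = T/(0.85 f'_c b) = 124.8/(0.85 × 5.8 × 14.5) = 1.746 in.
M_n = T(d − a/2) = 124.8 × (34.5 − 0.873) = 4196.6 kip·in.

M_n ≈ 4200 kip·in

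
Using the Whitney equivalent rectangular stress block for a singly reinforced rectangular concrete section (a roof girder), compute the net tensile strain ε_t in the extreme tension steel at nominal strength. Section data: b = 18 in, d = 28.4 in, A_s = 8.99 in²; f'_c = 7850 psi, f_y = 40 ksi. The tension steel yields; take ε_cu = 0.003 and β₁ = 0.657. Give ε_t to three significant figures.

a = A_s f_y/(0.85 f'_c b) = 2.994 in.
β₁ = 0.657, so c = a/β₁ = 2.994/0.657 = 4.557 in.
From the linear strain diagram with ε_cu = 0.003: ε_t = 0.003 (d − c)/c = 0.003 × (28.4 − 4.557)/4.557 = 0.0157.
Since ε_t ≥ 0.005, the section is tension-controlled.

ε_t ≈ 0.0157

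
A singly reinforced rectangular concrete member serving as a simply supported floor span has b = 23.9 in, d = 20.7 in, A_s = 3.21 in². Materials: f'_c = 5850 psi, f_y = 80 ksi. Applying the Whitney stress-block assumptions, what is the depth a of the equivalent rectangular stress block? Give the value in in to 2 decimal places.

a ≈ 2.16 in

T = A_s f_y = 3.21 × 80 = 256.8 kips.
a = T/(0.85 f'_c b) = 256.8/(0.85 × 5.85 × 23.9) = 2.16 in.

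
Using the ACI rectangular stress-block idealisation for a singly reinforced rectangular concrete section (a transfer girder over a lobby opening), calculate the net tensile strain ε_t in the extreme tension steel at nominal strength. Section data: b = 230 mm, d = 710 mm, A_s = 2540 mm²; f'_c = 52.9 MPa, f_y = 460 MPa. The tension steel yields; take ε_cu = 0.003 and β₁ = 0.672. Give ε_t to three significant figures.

a = A_s f_y/(0.85 f'_c b) = 112.98 mm.
β₁ = 0.672, so c = a/β₁ = 112.98/0.672 = 168.13 mm.
From the linear strain diagram with ε_cu = 0.003: ε_t = 0.003 (d − c)/c = 0.003 × (710 − 168.13)/168.13 = 0.00967.
Since ε_t ≥ 0.005, the section is tension-controlled.

ε_t ≈ 0.00967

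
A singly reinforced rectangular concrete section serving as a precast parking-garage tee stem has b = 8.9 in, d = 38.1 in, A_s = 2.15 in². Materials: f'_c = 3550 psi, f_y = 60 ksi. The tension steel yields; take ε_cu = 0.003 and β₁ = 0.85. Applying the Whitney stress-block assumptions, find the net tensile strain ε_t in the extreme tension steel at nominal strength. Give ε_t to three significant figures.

a = A_s f_y/(0.85 f'_c b) = 4.803 in.
β₁ = 0.85, so c = a/β₁ = 4.803/0.85 = 5.651 in.
From the linear strain diagram with ε_cu = 0.003: ε_t = 0.003 (d − c)/c = 0.003 × (38.1 − 5.651)/5.651 = 0.0172.
Since ε_t ≥ 0.005, the section is tension-controlled.

ε_t ≈ 0.0172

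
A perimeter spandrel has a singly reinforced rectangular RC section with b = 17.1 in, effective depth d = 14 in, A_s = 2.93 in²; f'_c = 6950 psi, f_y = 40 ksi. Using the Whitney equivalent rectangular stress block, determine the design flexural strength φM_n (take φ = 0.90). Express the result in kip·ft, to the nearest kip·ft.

T = A_s f_y = 2.93 × 40 = 117.2 kips.
a = T/(0.85 f'_c b) = 117.2/(0.85 × 6.95 × 17.1) = 1.160 in.
M_n = T(d − a/2) = 117.2 × (14 − 0.58) = 1572.8 kip·in = 1572.8/12 = 131.07 kip·ft.
φM_n = 0.90 × 131.07 = 117.96 kip·ft.

φM_n ≈ 118 kip·ft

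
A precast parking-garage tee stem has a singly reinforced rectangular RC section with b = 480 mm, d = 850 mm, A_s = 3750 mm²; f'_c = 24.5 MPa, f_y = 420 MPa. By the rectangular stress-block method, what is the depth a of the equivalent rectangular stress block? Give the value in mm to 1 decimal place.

T = A_s f_y = 3750 × 420 = 1575000 N = 1575 kN.
Setting C = 0.85 f'_c a b equal to T: a = 1575000/(0.85 × 24.5 × 480) = 157.6 mm.

a ≈ 157.6 mm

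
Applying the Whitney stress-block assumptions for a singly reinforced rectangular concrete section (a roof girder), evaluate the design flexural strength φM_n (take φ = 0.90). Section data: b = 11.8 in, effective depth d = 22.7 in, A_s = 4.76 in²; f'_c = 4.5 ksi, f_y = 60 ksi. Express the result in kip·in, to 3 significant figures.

T = A_s f_y = 4.76 × 60 = 285.6 kips.
a = T/(0.85 f'_c b) = 285.6/(0.85 × 4.5 × 11.8) = 6.328 in.
M_n = T(d − a/2) = 285.6 × (22.7 − 3.164) = 5579.5 kip·in.
φM_n = 0.90 × 5579.5 = 5021.6 kip·in.

φM_n ≈ 5020 kip·in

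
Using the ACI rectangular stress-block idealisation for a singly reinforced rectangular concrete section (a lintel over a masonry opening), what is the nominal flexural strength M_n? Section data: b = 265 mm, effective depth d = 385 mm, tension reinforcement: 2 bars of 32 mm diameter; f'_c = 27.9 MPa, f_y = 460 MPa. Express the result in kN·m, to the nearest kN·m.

M_n ≈ 241 kN·m

A_s = 2 × 804 = 1608 mm².
T = A_s f_y = 1608 × 460 = 739680 N = 739.68 kN.
From C = T: a = T/(0.85 f'_c b) = 739680/(0.85 × 27.9 × 265) = 117.70 mm.
M_n = T(d − a/2) = 739.68 kN × (385 − 58.85) mm = 241.25 kN·m.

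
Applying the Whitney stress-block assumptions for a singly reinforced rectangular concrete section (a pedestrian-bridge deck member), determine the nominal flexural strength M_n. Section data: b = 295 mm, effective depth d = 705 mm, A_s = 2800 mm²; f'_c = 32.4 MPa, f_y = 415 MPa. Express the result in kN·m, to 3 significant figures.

T = A_s f_y = 2800 × 415 = 1162000 N = 1162 kN.
From C = T: a = T/(0.85 f'_c b) = 1162000/(0.85 × 32.4 × 295) = 143.03 mm.
M_n = T(d − a/2) = 1162 kN × (705 − 71.515) mm = 736.11 kN·m.

M_n ≈ 736 kN·m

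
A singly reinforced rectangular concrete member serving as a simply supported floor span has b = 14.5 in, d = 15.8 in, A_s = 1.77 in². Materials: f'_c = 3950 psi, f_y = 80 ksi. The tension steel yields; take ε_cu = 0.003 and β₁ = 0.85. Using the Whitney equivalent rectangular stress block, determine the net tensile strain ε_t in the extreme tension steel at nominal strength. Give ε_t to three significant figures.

ε_t ≈ 0.0109

a = A_s f_y/(0.85 f'_c b) = 2.909 in.
β₁ = 0.85, so c = a/β₁ = 2.909/0.85 = 3.422 in.
From the linear strain diagram with ε_cu = 0.003: ε_t = 0.003 (d − c)/c = 0.003 × (15.8 − 3.422)/3.422 = 0.0109.
Since ε_t ≥ 0.005, the section is tension-controlled.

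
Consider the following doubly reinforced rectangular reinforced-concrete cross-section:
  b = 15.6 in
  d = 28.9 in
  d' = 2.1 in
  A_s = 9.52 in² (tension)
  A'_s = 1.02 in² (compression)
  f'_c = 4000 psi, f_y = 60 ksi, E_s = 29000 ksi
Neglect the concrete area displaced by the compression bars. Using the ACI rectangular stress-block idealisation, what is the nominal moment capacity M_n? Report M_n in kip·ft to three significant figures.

Assume both steels yield.
a = (A_s − A'_s) f_y/(0.85 f'_c b) = (9.52 − 1.02) × 60/(0.85 × 4 × 15.6) = 9.615 in.
c = a/β₁ = 9.615/0.85 = 11.312 in; ε'_s = 0.003(c − d')/c = 0.0024 ≥ ε_y = 0.0021, so the compression steel yields.
M_n = (A_s − A'_s) f_y (d − a/2) + A'_s f_y (d − d') = 510 × (28.9 − 4.8075) + 61.2 × (28.9 − 2.1) = 12287.2 + 1640.2 = 13927.4 kip·in = 13927.4/12 = 1160.62 kip·ft.

M_n ≈ 1160 kip·ft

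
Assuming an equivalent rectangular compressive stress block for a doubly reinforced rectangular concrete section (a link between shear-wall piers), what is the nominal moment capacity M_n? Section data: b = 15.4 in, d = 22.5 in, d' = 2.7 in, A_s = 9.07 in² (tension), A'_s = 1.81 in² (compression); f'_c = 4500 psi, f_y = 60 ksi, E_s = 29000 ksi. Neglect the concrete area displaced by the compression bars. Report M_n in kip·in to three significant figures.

Assume both steels yield.
a = (A_s − A'_s) f_y/(0.85 f'_c b) = (9.07 − 1.81) × 60/(0.85 × 4.5 × 15.4) = 7.395 in.
c = a/β₁ = 7.395/0.825 = 8.964 in; ε'_s = 0.003(c − d')/c = 0.0021 ≥ ε_y = 0.0021, so the compression steel yields.
M_n = (A_s − A'_s) f_y (d − a/2) + A'_s f_y (d − d') = 435.6 × (22.5 − 3.6975) + 108.6 × (22.5 − 2.7) = 8190.4 + 2150.3 = 10340.7 kip·in.

M_n ≈ 10300 kip·in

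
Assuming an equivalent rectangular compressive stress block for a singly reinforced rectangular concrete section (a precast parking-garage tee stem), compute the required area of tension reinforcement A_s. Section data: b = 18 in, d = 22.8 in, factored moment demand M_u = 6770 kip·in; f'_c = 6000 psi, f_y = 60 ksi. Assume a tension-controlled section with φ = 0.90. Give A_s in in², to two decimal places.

A_s ≈ 6.02 in²

M_n = M_u/φ = 6770/0.90 = 7522.22 kip·in.
From M_n = 0.85 f'_c a b (d − a/2):
a = d − √(d² − 2M_n/(0.85 f'_c b)) = 22.8 − √(22.8² − 2 × 7522.22/(0.85 × 6 × 18)) = 3.933 in.
A_s = 0.85 f'_c a b / f_y = 0.85 × 6 × 3.933 × 18 / 60 = 6.017 in².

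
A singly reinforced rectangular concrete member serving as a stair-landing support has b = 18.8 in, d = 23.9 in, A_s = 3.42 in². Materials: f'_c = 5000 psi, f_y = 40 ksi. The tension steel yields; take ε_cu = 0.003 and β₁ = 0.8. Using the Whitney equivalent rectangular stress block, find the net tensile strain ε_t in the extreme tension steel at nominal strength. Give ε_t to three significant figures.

a = A_s f_y/(0.85 f'_c b) = 1.712 in.
β₁ = 0.8, so c = a/β₁ = 1.712/0.8 = 2.140 in.
From the linear strain diagram with ε_cu = 0.003: ε_t = 0.003 (d − c)/c = 0.003 × (23.9 − 2.140)/2.140 = 0.0305.
Since ε_t ≥ 0.005, the section is tension-controlled.

ε_t ≈ 0.0305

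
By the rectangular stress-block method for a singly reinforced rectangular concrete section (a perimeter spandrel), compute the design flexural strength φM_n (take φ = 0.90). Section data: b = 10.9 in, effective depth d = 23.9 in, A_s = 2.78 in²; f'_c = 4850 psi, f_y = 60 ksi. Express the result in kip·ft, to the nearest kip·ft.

φM_n ≈ 276 kip·ft

T = A_s f_y = 2.78 × 60 = 166.8 kips.
a = T/(0.85 f'_c b) = 166.8/(0.85 × 4.85 × 10.9) = 3.712 in.
M_n = T(d − a/2) = 166.8 × (23.9 − 1.856) = 3676.9 kip·in = 3676.9/12 = 306.41 kip·ft.
φM_n = 0.90 × 306.41 = 275.77 kip·ft.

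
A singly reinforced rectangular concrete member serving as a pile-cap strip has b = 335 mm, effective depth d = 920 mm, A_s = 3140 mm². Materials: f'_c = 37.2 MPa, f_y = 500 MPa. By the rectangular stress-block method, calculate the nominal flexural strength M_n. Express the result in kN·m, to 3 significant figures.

M_n ≈ 1330 kN·m

T = A_s f_y = 3140 × 500 = 1570000 N = 1570 kN.
From C = T: a = T/(0.85 f'_c b) = 1570000/(0.85 × 37.2 × 335) = 148.22 mm.
M_n = T(d − a/2) = 1570 kN × (920 − 74.11) mm = 1328.05 kN·m.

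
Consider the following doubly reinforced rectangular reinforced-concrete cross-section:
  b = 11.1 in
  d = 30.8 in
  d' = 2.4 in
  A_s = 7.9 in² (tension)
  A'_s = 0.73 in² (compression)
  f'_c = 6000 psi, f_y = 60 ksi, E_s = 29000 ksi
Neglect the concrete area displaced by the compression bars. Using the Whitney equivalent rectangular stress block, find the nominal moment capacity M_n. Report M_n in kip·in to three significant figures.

Assume both steels yield.
a = (A_s − A'_s) f_y/(0.85 f'_c b) = (7.9 − 0.73) × 60/(0.85 × 6 × 11.1) = 7.599 in.
c = a/β₁ = 7.599/0.75 = 10.132 in; ε'_s = 0.003(c − d')/c = 0.0023 ≥ ε_y = 0.0021, so the compression steel yields.
M_n = (A_s − A'_s) f_y (d − a/2) + A'_s f_y (d − d') = 430.2 × (30.8 − 3.7995) + 43.8 × (30.8 − 2.4) = 11615.6 + 1243.9 = 12859.5 kip·in.

M_n ≈ 12900 kip·in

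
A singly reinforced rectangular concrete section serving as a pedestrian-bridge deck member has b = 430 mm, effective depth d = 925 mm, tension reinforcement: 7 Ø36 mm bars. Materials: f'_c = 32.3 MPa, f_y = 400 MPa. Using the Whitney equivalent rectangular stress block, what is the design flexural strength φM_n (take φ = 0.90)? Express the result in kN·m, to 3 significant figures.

A_s = 7 × 1018 = 7126 mm².
T = A_s f_y = 7126 × 400 = 2850400 N = 2850.4 kN.
From C = T: a = T/(0.85 f'_c b) = 2850400/(0.85 × 32.3 × 430) = 241.44 mm.
M_n = T(d − a/2) = 2850.4 kN × (925 − 120.72) mm = 2292.52 kN·m.
φM_n = 0.90 × 2292.52 = 2063.27 kN·m.

φM_n ≈ 2060 kN·m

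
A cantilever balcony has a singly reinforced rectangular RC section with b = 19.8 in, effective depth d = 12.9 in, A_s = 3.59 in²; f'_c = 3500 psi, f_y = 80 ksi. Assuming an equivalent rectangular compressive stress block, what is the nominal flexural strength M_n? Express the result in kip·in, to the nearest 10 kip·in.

T = A_s f_y = 3.59 × 80 = 287.2 kips.
a = T/(0.85 f'_c b) = 287.2/(0.85 × 3.5 × 19.8) = 4.876 in.
M_n = T(d − a/2) = 287.2 × (12.9 − 2.438) = 3004.7 kip·in.

M_n ≈ 3000 kip·in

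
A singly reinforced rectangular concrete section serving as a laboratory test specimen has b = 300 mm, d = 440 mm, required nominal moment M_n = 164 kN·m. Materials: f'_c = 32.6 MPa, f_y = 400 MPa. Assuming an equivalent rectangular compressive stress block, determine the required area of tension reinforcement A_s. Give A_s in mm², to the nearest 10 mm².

With M_n = 0.85 f'_c a b (d − a/2), solve the quadratic for a:
a = d − √(d² − 2M_n/(0.85 f'_c b)) = 440 − √(440² − 2 × 164×10⁶/(0.85 × 32.6 × 300)) = 47.39 mm.
A_s = 0.85 f'_c a b / f_y = 0.85 × 32.6 × 47.39 × 300 / 400 = 984.9 mm².

A_s ≈ 980 mm²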